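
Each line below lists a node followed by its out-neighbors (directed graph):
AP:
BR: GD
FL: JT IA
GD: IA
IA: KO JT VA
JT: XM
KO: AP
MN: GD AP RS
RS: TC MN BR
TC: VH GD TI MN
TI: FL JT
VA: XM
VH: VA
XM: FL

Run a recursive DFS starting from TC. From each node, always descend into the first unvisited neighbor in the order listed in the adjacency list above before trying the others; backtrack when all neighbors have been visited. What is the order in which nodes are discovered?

Visit TC
TC → VH
VH → VA
VA → XM
XM → FL
FL → JT
FL → IA
IA → KO
KO → AP
TC → GD
TC → TI
TC → MN
MN → RS
RS → BR

TC VH VA XM FL JT IA KO AP GD TI MN RS BR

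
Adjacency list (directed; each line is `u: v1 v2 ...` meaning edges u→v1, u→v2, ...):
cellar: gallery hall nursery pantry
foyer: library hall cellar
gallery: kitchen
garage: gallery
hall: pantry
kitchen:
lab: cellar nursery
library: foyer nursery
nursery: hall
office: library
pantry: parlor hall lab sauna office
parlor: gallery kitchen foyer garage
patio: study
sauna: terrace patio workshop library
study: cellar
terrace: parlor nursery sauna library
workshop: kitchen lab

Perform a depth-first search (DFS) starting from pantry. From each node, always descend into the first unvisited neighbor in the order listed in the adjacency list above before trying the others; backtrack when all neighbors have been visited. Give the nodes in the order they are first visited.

Visit pantry
pantry → parlor
parlor → gallery
gallery → kitchen
parlor → foyer
foyer → library
library → nursery
nursery → hall
foyer → cellar
parlor → garage
pantry → lab
pantry → sauna
sauna → terrace
sauna → patio
patio → study
sauna → workshop
pantry → office

pantry -> parlor -> gallery -> kitchen -> foyer -> library -> nursery -> hall -> cellar -> garage -> lab -> sauna -> terrace -> patio -> study -> workshop -> office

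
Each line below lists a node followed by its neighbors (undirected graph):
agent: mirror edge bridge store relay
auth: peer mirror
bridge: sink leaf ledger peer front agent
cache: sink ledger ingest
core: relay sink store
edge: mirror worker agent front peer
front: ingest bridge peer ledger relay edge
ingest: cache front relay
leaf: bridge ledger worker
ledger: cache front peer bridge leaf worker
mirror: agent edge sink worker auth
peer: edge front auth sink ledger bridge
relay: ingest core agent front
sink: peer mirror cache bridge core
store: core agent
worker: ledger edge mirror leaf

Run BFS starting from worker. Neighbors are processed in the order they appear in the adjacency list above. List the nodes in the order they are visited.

Visit worker; enqueue ledger, edge, mirror, leaf → queue [ledger, edge, mirror, leaf]
Visit ledger; enqueue cache, front, peer, bridge → queue [edge, mirror, leaf, cache, front, peer, bridge]
Visit edge; enqueue agent → queue [mirror, leaf, cache, front, peer, bridge, agent]
Visit mirror; enqueue sink, auth → queue [leaf, cache, front, peer, bridge, agent, sink, auth]
Visit leaf → queue [cache, front, peer, bridge, agent, sink, auth]
Visit cache; enqueue ingest → queue [front, peer, bridge, agent, sink, auth, ingest]
Visit front; enqueue relay → queue [peer, bridge, agent, sink, auth, ingest, relay]
Visit peer → queue [bridge, agent, sink, auth, ingest, relay]
Visit bridge → queue [agent, sink, auth, ingest, relay]
Visit agent; enqueue store → queue [sink, auth, ingest, relay, store]
Visit sink; enqueue core → queue [auth, ingest, relay, store, core]
Visit auth → queue [ingest, relay, store, core]
Visit ingest → queue [relay, store, core]
Visit relay → queue [store, core]
Visit store → queue [core]
Visit core → queue []

worker, ledger, edge, mirror, leaf, cache, front, peer, bridge, agent, sink, auth, ingest, relay, store, core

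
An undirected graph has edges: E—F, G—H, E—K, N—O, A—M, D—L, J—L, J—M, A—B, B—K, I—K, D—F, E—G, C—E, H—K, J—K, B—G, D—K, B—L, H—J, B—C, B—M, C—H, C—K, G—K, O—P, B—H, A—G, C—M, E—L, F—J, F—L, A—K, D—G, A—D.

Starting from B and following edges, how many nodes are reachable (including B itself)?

BFS from B visits: B, M, L, K, H, G, C, A, J, F, E, D, I
Reachable nodes: 13 of 16 total.

13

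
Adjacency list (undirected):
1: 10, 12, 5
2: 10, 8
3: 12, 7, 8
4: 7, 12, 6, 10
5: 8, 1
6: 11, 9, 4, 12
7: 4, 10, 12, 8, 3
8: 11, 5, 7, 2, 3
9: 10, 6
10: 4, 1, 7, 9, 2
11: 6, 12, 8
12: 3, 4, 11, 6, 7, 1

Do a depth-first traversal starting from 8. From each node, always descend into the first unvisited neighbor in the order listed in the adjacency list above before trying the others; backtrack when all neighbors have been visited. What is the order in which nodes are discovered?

Visit 8
8 → 11
11 → 6
6 → 9
9 → 10
10 → 4
4 → 7
7 → 12
12 → 3
12 → 1
1 → 5
10 → 2

8, 11, 6, 9, 10, 4, 7, 12, 3, 1, 5, 2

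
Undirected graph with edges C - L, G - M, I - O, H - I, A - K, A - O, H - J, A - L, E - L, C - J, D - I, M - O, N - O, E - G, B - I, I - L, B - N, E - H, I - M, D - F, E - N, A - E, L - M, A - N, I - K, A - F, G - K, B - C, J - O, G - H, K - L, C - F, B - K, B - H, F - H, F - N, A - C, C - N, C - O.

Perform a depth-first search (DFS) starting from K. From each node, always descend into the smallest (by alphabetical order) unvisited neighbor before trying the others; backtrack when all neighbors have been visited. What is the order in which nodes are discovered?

K → A → C → B → H → E → G → M → I → D → F → N → O → J → L

Visit K
K → A
A → C
C → B
B → H
H → E
E → G
G → M
M → I
I → D
D → F
F → N
N → O
O → J
I → L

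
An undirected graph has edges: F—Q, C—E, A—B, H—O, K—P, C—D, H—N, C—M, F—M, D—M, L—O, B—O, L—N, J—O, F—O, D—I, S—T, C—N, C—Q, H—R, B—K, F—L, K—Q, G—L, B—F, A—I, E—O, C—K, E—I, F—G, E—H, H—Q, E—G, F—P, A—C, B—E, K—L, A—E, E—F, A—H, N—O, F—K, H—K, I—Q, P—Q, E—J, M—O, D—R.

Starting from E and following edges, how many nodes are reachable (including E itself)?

18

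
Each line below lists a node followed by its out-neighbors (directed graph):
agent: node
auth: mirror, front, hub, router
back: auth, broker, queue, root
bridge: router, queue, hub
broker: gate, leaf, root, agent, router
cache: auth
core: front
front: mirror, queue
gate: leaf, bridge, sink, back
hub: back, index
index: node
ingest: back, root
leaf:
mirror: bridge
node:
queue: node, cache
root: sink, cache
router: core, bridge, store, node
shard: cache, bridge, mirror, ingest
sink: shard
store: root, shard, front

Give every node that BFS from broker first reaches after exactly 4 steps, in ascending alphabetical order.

Level 0: broker
Level 1: agent, gate, leaf, root, router
Level 2: back, bridge, cache, core, node, sink, store
Level 3: auth, front, hub, queue, shard
Level 4: index, ingest, mirror

index, ingest, mirror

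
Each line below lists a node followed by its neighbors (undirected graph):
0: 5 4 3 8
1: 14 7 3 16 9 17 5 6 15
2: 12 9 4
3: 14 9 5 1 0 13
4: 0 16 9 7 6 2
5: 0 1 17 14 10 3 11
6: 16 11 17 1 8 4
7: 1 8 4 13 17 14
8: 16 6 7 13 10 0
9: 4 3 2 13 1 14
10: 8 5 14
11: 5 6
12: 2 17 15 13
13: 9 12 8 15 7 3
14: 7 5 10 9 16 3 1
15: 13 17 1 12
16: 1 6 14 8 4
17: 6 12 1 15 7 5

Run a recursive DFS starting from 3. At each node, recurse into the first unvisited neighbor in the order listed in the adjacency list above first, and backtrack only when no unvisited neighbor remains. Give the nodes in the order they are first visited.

3 -> 14 -> 7 -> 1 -> 16 -> 6 -> 11 -> 5 -> 0 -> 4 -> 9 -> 2 -> 12 -> 17 -> 15 -> 13 -> 8 -> 10

Visit 3
3 → 14
14 → 7
7 → 1
1 → 16
16 → 6
6 → 11
11 → 5
5 → 0
0 → 4
4 → 9
9 → 2
2 → 12
12 → 17
17 → 15
15 → 13
13 → 8
8 → 10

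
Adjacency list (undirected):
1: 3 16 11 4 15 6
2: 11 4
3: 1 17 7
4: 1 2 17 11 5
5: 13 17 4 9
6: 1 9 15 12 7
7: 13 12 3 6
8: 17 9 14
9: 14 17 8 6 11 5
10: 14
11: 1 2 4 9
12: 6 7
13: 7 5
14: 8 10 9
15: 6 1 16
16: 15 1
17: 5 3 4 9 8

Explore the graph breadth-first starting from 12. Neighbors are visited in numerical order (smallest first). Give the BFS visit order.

Visit 12; enqueue 6, 7 → queue [6, 7]
Visit 6; enqueue 1, 9, 15 → queue [7, 1, 9, 15]
Visit 7; enqueue 3, 13 → queue [1, 9, 15, 3, 13]
Visit 1; enqueue 4, 11, 16 → queue [9, 15, 3, 13, 4, 11, 16]
Visit 9; enqueue 5, 8, 14, 17 → queue [15, 3, 13, 4, 11, 16, 5, 8, 14, 17]
Visit 15 → queue [3, 13, 4, 11, 16, 5, 8, 14, 17]
Visit 3 → queue [13, 4, 11, 16, 5, 8, 14, 17]
Visit 13 → queue [4, 11, 16, 5, 8, 14, 17]
Visit 4; enqueue 2 → queue [11, 16, 5, 8, 14, 17, 2]
Visit 11 → queue [16, 5, 8, 14, 17, 2]
Visit 16 → queue [5, 8, 14, 17, 2]
Visit 5 → queue [8, 14, 17, 2]
Visit 8 → queue [14, 17, 2]
Visit 14; enqueue 10 → queue [17, 2, 10]
Visit 17 → queue [2, 10]
Visit 2 → queue [10]
Visit 10 → queue []

12 -> 6 -> 7 -> 1 -> 9 -> 15 -> 3 -> 13 -> 4 -> 11 -> 16 -> 5 -> 8 -> 14 -> 17 -> 2 -> 10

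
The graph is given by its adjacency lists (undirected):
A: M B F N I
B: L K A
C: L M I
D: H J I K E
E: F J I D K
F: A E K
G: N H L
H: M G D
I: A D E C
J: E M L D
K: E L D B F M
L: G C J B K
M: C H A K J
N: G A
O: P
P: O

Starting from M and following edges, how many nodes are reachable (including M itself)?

14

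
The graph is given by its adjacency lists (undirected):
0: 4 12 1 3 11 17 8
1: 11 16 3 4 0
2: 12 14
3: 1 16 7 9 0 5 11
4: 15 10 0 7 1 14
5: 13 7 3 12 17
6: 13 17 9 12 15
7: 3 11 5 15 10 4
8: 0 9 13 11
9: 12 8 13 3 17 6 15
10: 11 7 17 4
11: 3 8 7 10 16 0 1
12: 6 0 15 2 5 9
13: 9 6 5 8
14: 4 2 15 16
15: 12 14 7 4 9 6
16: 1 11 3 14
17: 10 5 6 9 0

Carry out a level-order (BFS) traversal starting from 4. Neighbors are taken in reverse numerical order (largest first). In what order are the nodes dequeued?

4, 15, 14, 10, 7, 1, 0, 12, 9, 6, 16, 2, 17, 11, 5, 3, 8, 13

Visit 4; enqueue 15, 14, 10, 7, 1, 0 → queue [15, 14, 10, 7, 1, 0]
Visit 15; enqueue 12, 9, 6 → queue [14, 10, 7, 1, 0, 12, 9, 6]
Visit 14; enqueue 16, 2 → queue [10, 7, 1, 0, 12, 9, 6, 16, 2]
Visit 10; enqueue 17, 11 → queue [7, 1, 0, 12, 9, 6, 16, 2, 17, 11]
Visit 7; enqueue 5, 3 → queue [1, 0, 12, 9, 6, 16, 2, 17, 11, 5, 3]
Visit 1 → queue [0, 12, 9, 6, 16, 2, 17, 11, 5, 3]
Visit 0; enqueue 8 → queue [12, 9, 6, 16, 2, 17, 11, 5, 3, 8]
Visit 12 → queue [9, 6, 16, 2, 17, 11, 5, 3, 8]
Visit 9; enqueue 13 → queue [6, 16, 2, 17, 11, 5, 3, 8, 13]
Visit 6 → queue [16, 2, 17, 11, 5, 3, 8, 13]
Visit 16 → queue [2, 17, 11, 5, 3, 8, 13]
Visit 2 → queue [17, 11, 5, 3, 8, 13]
Visit 17 → queue [11, 5, 3, 8, 13]
Visit 11 → queue [5, 3, 8, 13]
Visit 5 → queue [3, 8, 13]
Visit 3 → queue [8, 13]
Visit 8 → queue [13]
Visit 13 → queue []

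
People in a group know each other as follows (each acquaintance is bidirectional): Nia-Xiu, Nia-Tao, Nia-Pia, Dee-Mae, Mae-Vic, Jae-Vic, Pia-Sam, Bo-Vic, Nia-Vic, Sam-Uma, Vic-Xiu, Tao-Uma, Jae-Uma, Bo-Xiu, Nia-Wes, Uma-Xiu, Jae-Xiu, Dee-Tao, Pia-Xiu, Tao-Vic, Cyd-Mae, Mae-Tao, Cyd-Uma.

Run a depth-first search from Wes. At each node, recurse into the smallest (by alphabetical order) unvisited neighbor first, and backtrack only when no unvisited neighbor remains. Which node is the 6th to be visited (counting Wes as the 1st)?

Visit Wes
Wes → Nia
Nia → Pia
Pia → Sam
Sam → Uma
Uma → Cyd
Cyd → Mae
Mae → Dee
Dee → Tao
Tao → Vic
Vic → Bo
Bo → Xiu
Xiu → Jae

Visit order: Wes, Nia, Pia, Sam, Uma, Cyd, Mae, Dee, Tao, Vic, Bo, Xiu, Jae

Cyd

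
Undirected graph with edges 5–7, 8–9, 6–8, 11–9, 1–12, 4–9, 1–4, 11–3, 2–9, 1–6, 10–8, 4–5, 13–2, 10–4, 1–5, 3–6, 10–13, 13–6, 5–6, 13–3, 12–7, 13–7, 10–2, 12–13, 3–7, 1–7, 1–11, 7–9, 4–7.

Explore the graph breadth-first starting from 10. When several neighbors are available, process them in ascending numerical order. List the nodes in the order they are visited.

Visit 10; enqueue 2, 4, 8, 13 → queue [2, 4, 8, 13]
Visit 2; enqueue 9 → queue [4, 8, 13, 9]
Visit 4; enqueue 1, 5, 7 → queue [8, 13, 9, 1, 5, 7]
Visit 8; enqueue 6 → queue [13, 9, 1, 5, 7, 6]
Visit 13; enqueue 3, 12 → queue [9, 1, 5, 7, 6, 3, 12]
Visit 9; enqueue 11 → queue [1, 5, 7, 6, 3, 12, 11]
Visit 1 → queue [5, 7, 6, 3, 12, 11]
Visit 5 → queue [7, 6, 3, 12, 11]
Visit 7 → queue [6, 3, 12, 11]
Visit 6 → queue [3, 12, 11]
Visit 3 → queue [12, 11]
Visit 12 → queue [11]
Visit 11 → queue []

10 → 2 → 4 → 8 → 13 → 9 → 1 → 5 → 7 → 6 → 3 → 12 → 11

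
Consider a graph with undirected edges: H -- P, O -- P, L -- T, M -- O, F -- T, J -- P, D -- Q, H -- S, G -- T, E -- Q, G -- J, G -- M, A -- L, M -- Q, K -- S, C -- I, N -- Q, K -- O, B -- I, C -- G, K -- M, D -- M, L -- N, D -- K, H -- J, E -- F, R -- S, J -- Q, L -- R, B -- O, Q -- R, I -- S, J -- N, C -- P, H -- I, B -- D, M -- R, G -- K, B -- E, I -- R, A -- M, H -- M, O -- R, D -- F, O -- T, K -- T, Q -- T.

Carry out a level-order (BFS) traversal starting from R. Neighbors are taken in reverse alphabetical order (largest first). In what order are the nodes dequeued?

R → S → Q → O → M → L → I → K → H → T → N → J → E → D → P → B → G → A → C → F

Visit R; enqueue S, Q, O, M, L, I → queue [S, Q, O, M, L, I]
Visit S; enqueue K, H → queue [Q, O, M, L, I, K, H]
Visit Q; enqueue T, N, J, E, D → queue [O, M, L, I, K, H, T, N, J, E, D]
Visit O; enqueue P, B → queue [M, L, I, K, H, T, N, J, E, D, P, B]
Visit M; enqueue G, A → queue [L, I, K, H, T, N, J, E, D, P, B, G, A]
Visit L → queue [I, K, H, T, N, J, E, D, P, B, G, A]
Visit I; enqueue C → queue [K, H, T, N, J, E, D, P, B, G, A, C]
Visit K → queue [H, T, N, J, E, D, P, B, G, A, C]
Visit H → queue [T, N, J, E, D, P, B, G, A, C]
Visit T; enqueue F → queue [N, J, E, D, P, B, G, A, C, F]
Visit N → queue [J, E, D, P, B, G, A, C, F]
Visit J → queue [E, D, P, B, G, A, C, F]
Visit E → queue [D, P, B, G, A, C, F]
Visit D → queue [P, B, G, A, C, F]
Visit P → queue [B, G, A, C, F]
Visit B → queue [G, A, C, F]
Visit G → queue [A, C, F]
Visit A → queue [C, F]
Visit C → queue [F]
Visit F → queue []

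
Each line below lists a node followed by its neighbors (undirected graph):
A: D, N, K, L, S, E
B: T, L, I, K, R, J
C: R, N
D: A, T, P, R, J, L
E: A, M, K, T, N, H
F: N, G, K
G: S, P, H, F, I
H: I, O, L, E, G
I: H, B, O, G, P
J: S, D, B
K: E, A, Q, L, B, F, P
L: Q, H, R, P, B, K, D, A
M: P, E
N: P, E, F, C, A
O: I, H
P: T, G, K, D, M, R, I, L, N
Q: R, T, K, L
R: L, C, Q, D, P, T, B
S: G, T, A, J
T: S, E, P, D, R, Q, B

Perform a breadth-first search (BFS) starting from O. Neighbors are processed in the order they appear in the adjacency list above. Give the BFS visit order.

O, I, H, B, G, P, L, E, T, K, R, J, S, F, D, M, N, Q, A, C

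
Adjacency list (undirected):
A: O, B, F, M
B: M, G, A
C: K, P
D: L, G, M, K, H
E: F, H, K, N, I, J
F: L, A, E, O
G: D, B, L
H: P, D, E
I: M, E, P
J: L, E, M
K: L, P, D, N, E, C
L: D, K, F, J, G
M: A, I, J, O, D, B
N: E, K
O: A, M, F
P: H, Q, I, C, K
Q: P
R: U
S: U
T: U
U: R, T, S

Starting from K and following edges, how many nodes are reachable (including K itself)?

17

BFS from K visits: K, L, P, D, N, E, C, F, J, G, H, Q, I, M, A, O, B
Reachable nodes: 17 of 21 total.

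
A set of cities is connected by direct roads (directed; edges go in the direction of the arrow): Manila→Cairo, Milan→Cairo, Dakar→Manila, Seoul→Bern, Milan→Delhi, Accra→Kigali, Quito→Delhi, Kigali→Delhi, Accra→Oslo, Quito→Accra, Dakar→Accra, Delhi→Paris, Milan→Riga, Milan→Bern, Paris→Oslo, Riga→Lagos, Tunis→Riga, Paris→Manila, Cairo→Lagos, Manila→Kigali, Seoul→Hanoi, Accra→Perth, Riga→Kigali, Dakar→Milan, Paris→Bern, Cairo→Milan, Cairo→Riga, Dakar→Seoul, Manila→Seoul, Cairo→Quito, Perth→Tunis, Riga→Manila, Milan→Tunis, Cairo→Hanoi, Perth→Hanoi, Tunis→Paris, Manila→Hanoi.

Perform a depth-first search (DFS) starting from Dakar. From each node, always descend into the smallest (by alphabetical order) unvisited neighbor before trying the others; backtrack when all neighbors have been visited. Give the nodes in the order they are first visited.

Dakar, Accra, Kigali, Delhi, Paris, Bern, Manila, Cairo, Hanoi, Lagos, Milan, Riga, Tunis, Quito, Seoul, Oslo, Perth

Visit Dakar
Dakar → Accra
Accra → Kigali
Kigali → Delhi
Delhi → Paris
Paris → Bern
Paris → Manila
Manila → Cairo
Cairo → Hanoi
Cairo → Lagos
Cairo → Milan
Milan → Riga
Milan → Tunis
Cairo → Quito
Manila → Seoul
Paris → Oslo
Accra → Perth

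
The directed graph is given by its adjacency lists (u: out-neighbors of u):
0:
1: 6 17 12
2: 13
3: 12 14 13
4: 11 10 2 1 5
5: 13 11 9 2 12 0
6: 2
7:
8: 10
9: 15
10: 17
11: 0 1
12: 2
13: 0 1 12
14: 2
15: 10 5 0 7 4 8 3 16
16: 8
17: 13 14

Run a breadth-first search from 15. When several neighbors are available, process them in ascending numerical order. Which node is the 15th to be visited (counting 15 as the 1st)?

Visit 15; enqueue 0, 3, 4, 5, 7, 8, 10, 16 → queue [0, 3, 4, 5, 7, 8, 10, 16]
Visit 0 → queue [3, 4, 5, 7, 8, 10, 16]
Visit 3; enqueue 12, 13, 14 → queue [4, 5, 7, 8, 10, 16, 12, 13, 14]
Visit 4; enqueue 1, 2, 11 → queue [5, 7, 8, 10, 16, 12, 13, 14, 1, 2, 11]
Visit 5; enqueue 9 → queue [7, 8, 10, 16, 12, 13, 14, 1, 2, 11, 9]
Visit 7 → queue [8, 10, 16, 12, 13, 14, 1, 2, 11, 9]
Visit 8 → queue [10, 16, 12, 13, 14, 1, 2, 11, 9]
Visit 10; enqueue 17 → queue [16, 12, 13, 14, 1, 2, 11, 9, 17]
Visit 16 → queue [12, 13, 14, 1, 2, 11, 9, 17]
Visit 12 → queue [13, 14, 1, 2, 11, 9, 17]
Visit 13 → queue [14, 1, 2, 11, 9, 17]
Visit 14 → queue [1, 2, 11, 9, 17]
Visit 1; enqueue 6 → queue [2, 11, 9, 17, 6]
Visit 2 → queue [11, 9, 17, 6]
Visit 11 → queue [9, 17, 6]
Visit 9 → queue [17, 6]
Visit 17 → queue [6]
Visit 6 → queue []

Visit order: 15, 0, 3, 4, 5, 7, 8, 10, 16, 12, 13, 14, 1, 2, 11, 9, 17, 6

11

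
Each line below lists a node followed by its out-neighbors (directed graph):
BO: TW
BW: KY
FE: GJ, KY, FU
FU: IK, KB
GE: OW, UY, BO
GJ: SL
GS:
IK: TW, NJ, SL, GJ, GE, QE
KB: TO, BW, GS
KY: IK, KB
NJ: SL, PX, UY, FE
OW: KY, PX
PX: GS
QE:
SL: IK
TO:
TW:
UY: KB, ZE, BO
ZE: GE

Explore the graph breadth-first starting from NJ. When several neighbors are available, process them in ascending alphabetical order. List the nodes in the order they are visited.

Visit NJ; enqueue FE, PX, SL, UY → queue [FE, PX, SL, UY]
Visit FE; enqueue FU, GJ, KY → queue [PX, SL, UY, FU, GJ, KY]
Visit PX; enqueue GS → queue [SL, UY, FU, GJ, KY, GS]
Visit SL; enqueue IK → queue [UY, FU, GJ, KY, GS, IK]
Visit UY; enqueue BO, KB, ZE → queue [FU, GJ, KY, GS, IK, BO, KB, ZE]
Visit FU → queue [GJ, KY, GS, IK, BO, KB, ZE]
Visit GJ → queue [KY, GS, IK, BO, KB, ZE]
Visit KY → queue [GS, IK, BO, KB, ZE]
Visit GS → queue [IK, BO, KB, ZE]
Visit IK; enqueue GE, QE, TW → queue [BO, KB, ZE, GE, QE, TW]
Visit BO → queue [KB, ZE, GE, QE, TW]
Visit KB; enqueue BW, TO → queue [ZE, GE, QE, TW, BW, TO]
Visit ZE → queue [GE, QE, TW, BW, TO]
Visit GE; enqueue OW → queue [QE, TW, BW, TO, OW]
Visit QE → queue [TW, BW, TO, OW]
Visit TW → queue [BW, TO, OW]
Visit BW → queue [TO, OW]
Visit TO → queue [OW]
Visit OW → queue []

NJ, FE, PX, SL, UY, FU, GJ, KY, GS, IK, BO, KB, ZE, GE, QE, TW, BW, TO, OW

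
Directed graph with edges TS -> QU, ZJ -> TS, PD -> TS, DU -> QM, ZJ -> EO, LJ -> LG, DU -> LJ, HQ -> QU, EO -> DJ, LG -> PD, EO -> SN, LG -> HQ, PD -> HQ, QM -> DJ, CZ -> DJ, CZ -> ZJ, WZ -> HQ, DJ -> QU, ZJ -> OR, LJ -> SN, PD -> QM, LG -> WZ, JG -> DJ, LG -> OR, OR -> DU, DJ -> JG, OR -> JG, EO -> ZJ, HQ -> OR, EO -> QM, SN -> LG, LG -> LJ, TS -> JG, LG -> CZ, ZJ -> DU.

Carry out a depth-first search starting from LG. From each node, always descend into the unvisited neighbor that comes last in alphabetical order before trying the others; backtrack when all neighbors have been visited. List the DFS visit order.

LG WZ HQ QU OR JG DJ DU QM LJ SN PD TS CZ ZJ EO

Visit LG
LG → WZ
WZ → HQ
HQ → QU
HQ → OR
OR → JG
JG → DJ
OR → DU
DU → QM
DU → LJ
LJ → SN
LG → PD
PD → TS
LG → CZ
CZ → ZJ
ZJ → EO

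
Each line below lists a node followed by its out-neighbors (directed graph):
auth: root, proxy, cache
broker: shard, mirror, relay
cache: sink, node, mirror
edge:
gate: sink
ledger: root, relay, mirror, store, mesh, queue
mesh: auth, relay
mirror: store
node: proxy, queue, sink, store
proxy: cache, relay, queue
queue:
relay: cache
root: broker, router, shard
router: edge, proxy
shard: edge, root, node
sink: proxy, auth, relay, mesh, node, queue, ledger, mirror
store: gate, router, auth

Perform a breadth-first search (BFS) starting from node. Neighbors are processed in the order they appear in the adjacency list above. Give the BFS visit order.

node → proxy → queue → sink → store → cache → relay → auth → mesh → ledger → mirror → gate → router → root → edge → broker → shard

Visit node; enqueue proxy, queue, sink, store → queue [proxy, queue, sink, store]
Visit proxy; enqueue cache, relay → queue [queue, sink, store, cache, relay]
Visit queue → queue [sink, store, cache, relay]
Visit sink; enqueue auth, mesh, ledger, mirror → queue [store, cache, relay, auth, mesh, ledger, mirror]
Visit store; enqueue gate, router → queue [cache, relay, auth, mesh, ledger, mirror, gate, router]
Visit cache → queue [relay, auth, mesh, ledger, mirror, gate, router]
Visit relay → queue [auth, mesh, ledger, mirror, gate, router]
Visit auth; enqueue root → queue [mesh, ledger, mirror, gate, router, root]
Visit mesh → queue [ledger, mirror, gate, router, root]
Visit ledger → queue [mirror, gate, router, root]
Visit mirror → queue [gate, router, root]
Visit gate → queue [router, root]
Visit router; enqueue edge → queue [root, edge]
Visit root; enqueue broker, shard → queue [edge, broker, shard]
Visit edge → queue [broker, shard]
Visit broker → queue [shard]
Visit shard → queue []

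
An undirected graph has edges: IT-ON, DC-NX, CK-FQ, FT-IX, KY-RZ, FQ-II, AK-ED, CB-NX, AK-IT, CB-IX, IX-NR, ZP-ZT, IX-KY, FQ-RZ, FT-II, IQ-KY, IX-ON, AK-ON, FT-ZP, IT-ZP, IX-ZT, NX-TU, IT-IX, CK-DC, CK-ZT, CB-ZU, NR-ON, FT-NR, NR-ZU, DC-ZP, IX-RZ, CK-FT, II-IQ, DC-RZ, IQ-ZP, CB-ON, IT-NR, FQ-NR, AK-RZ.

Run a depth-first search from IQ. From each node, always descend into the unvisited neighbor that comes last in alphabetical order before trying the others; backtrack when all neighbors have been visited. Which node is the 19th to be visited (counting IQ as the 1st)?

FT

Visit IQ
IQ → ZP
ZP → ZT
ZT → IX
IX → RZ
RZ → KY
RZ → FQ
FQ → NR
NR → ZU
ZU → CB
CB → ON
ON → IT
IT → AK
AK → ED
CB → NX
NX → TU
NX → DC
DC → CK
CK → FT
FT → II

Visit order: IQ, ZP, ZT, IX, RZ, KY, FQ, NR, ZU, CB, ON, IT, AK, ED, NX, TU, DC, CK, FT, II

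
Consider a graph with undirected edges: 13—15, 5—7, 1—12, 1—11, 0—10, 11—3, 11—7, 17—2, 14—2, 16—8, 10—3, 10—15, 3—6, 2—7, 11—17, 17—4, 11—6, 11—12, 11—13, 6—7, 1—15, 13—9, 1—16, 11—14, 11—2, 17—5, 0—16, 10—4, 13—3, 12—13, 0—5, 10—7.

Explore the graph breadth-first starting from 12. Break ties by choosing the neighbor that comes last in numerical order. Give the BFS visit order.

12, 13, 11, 1, 15, 9, 3, 17, 14, 7, 6, 2, 16, 10, 5, 4, 8, 0

Visit 12; enqueue 13, 11, 1 → queue [13, 11, 1]
Visit 13; enqueue 15, 9, 3 → queue [11, 1, 15, 9, 3]
Visit 11; enqueue 17, 14, 7, 6, 2 → queue [1, 15, 9, 3, 17, 14, 7, 6, 2]
Visit 1; enqueue 16 → queue [15, 9, 3, 17, 14, 7, 6, 2, 16]
Visit 15; enqueue 10 → queue [9, 3, 17, 14, 7, 6, 2, 16, 10]
Visit 9 → queue [3, 17, 14, 7, 6, 2, 16, 10]
Visit 3 → queue [17, 14, 7, 6, 2, 16, 10]
Visit 17; enqueue 5, 4 → queue [14, 7, 6, 2, 16, 10, 5, 4]
Visit 14 → queue [7, 6, 2, 16, 10, 5, 4]
Visit 7 → queue [6, 2, 16, 10, 5, 4]
Visit 6 → queue [2, 16, 10, 5, 4]
Visit 2 → queue [16, 10, 5, 4]
Visit 16; enqueue 8, 0 → queue [10, 5, 4, 8, 0]
Visit 10 → queue [5, 4, 8, 0]
Visit 5 → queue [4, 8, 0]
Visit 4 → queue [8, 0]
Visit 8 → queue [0]
Visit 0 → queue []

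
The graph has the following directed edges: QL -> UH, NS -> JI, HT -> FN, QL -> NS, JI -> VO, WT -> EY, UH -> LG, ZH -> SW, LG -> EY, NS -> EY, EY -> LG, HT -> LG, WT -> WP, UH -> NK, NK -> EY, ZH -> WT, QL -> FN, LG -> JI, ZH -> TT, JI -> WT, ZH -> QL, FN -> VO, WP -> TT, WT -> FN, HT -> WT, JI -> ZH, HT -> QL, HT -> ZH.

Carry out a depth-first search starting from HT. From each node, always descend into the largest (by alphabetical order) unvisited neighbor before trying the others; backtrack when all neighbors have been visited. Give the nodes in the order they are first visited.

HT ZH WT WP TT FN VO EY LG JI SW QL UH NK NS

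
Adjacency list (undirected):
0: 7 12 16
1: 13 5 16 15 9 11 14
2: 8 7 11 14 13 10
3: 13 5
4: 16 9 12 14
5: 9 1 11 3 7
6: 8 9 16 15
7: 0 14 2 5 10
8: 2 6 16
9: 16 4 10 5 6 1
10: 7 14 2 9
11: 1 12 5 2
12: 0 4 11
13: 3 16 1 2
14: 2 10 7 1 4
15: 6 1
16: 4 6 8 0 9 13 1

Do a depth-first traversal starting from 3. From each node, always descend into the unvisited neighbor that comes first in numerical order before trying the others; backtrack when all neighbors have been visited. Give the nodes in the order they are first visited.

3 -> 5 -> 1 -> 9 -> 4 -> 12 -> 0 -> 7 -> 2 -> 8 -> 6 -> 15 -> 16 -> 13 -> 10 -> 14 -> 11

Visit 3
3 → 5
5 → 1
1 → 9
9 → 4
4 → 12
12 → 0
0 → 7
7 → 2
2 → 8
8 → 6
6 → 15
6 → 16
16 → 13
2 → 10
10 → 14
2 → 11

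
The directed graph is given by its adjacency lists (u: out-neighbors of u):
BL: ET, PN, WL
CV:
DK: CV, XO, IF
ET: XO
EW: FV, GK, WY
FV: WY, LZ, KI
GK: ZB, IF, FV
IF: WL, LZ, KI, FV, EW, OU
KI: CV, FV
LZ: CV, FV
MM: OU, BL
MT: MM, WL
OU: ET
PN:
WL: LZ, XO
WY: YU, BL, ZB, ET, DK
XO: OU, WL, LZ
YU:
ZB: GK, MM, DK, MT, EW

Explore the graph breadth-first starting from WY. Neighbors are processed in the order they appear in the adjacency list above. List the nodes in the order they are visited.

Visit WY; enqueue YU, BL, ZB, ET, DK → queue [YU, BL, ZB, ET, DK]
Visit YU → queue [BL, ZB, ET, DK]
Visit BL; enqueue PN, WL → queue [ZB, ET, DK, PN, WL]
Visit ZB; enqueue GK, MM, MT, EW → queue [ET, DK, PN, WL, GK, MM, MT, EW]
Visit ET; enqueue XO → queue [DK, PN, WL, GK, MM, MT, EW, XO]
Visit DK; enqueue CV, IF → queue [PN, WL, GK, MM, MT, EW, XO, CV, IF]
Visit PN → queue [WL, GK, MM, MT, EW, XO, CV, IF]
Visit WL; enqueue LZ → queue [GK, MM, MT, EW, XO, CV, IF, LZ]
Visit GK; enqueue FV → queue [MM, MT, EW, XO, CV, IF, LZ, FV]
Visit MM; enqueue OU → queue [MT, EW, XO, CV, IF, LZ, FV, OU]
Visit MT → queue [EW, XO, CV, IF, LZ, FV, OU]
Visit EW → queue [XO, CV, IF, LZ, FV, OU]
Visit XO → queue [CV, IF, LZ, FV, OU]
Visit CV → queue [IF, LZ, FV, OU]
Visit IF; enqueue KI → queue [LZ, FV, OU, KI]
Visit LZ → queue [FV, OU, KI]
Visit FV → queue [OU, KI]
Visit OU → queue [KI]
Visit KI → queue []

WY -> YU -> BL -> ZB -> ET -> DK -> PN -> WL -> GK -> MM -> MT -> EW -> XO -> CV -> IF -> LZ -> FV -> OU -> KI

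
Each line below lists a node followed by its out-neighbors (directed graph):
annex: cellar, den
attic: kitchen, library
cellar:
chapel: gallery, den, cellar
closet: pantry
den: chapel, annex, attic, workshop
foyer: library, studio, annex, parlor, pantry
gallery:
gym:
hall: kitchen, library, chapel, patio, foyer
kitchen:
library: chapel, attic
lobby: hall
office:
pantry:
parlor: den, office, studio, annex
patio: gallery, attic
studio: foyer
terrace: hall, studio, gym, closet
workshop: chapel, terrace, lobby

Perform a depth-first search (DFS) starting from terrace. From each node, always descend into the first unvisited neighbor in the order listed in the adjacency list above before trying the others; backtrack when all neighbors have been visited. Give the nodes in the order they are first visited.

Visit terrace
terrace → hall
hall → kitchen
hall → library
library → chapel
chapel → gallery
chapel → den
den → annex
annex → cellar
den → attic
den → workshop
workshop → lobby
hall → patio
hall → foyer
foyer → studio
foyer → parlor
parlor → office
foyer → pantry
terrace → gym
terrace → closet

terrace, hall, kitchen, library, chapel, gallery, den, annex, cellar, attic, workshop, lobby, patio, foyer, studio, parlor, office, pantry, gym, closet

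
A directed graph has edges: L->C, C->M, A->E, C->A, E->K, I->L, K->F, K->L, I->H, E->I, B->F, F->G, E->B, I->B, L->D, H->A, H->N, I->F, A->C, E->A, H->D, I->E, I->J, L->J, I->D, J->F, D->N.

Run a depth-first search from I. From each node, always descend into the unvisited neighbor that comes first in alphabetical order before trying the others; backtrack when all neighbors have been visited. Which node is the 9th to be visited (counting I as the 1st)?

Visit I
I → B
B → F
F → G
I → D
D → N
I → E
E → A
A → C
C → M
E → K
K → L
L → J
I → H

Visit order: I, B, F, G, D, N, E, A, C, M, K, L, J, H

C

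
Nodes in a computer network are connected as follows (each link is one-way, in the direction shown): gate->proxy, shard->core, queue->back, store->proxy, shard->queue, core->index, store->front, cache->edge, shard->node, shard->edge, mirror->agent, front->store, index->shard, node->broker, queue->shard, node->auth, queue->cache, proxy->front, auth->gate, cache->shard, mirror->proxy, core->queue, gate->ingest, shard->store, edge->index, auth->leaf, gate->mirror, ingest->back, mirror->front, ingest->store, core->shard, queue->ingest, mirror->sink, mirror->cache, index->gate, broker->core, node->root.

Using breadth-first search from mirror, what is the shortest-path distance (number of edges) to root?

4

Level 0: mirror
Level 1: agent, cache, front, proxy, sink
Level 2: edge, shard, store
Level 3: core, index, node, queue
Level 4: auth, back, broker, gate, ingest, root
Level 5: leaf
root first appears at level 4.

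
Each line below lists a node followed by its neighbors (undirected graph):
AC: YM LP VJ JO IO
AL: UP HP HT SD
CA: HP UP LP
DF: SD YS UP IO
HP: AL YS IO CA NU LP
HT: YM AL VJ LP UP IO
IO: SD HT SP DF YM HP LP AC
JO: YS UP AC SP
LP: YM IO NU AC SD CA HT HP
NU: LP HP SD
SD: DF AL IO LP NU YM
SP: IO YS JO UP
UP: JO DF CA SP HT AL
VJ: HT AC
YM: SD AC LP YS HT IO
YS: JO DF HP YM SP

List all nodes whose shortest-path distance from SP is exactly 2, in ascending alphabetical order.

Level 0: SP
Level 1: IO, JO, UP, YS
Level 2: AC, AL, CA, DF, HP, HT, LP, SD, YM
Level 3: NU, VJ

AC, AL, CA, DF, HP, HT, LP, SD, YM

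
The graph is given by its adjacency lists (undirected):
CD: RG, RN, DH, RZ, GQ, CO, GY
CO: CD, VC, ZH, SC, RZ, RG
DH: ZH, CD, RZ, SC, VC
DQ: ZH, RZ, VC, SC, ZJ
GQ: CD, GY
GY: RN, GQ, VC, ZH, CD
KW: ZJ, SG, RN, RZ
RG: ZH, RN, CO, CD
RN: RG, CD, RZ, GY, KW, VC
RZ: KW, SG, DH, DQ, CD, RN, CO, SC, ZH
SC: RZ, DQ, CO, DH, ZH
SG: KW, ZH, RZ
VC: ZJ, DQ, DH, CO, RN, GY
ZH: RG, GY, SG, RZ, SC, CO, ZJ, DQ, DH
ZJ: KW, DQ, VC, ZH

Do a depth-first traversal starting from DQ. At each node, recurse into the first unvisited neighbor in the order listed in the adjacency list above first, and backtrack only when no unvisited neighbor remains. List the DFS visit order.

Visit DQ
DQ → ZH
ZH → RG
RG → RN
RN → CD
CD → DH
DH → RZ
RZ → KW
KW → ZJ
ZJ → VC
VC → CO
CO → SC
VC → GY
GY → GQ
KW → SG

DQ, ZH, RG, RN, CD, DH, RZ, KW, ZJ, VC, CO, SC, GY, GQ, SG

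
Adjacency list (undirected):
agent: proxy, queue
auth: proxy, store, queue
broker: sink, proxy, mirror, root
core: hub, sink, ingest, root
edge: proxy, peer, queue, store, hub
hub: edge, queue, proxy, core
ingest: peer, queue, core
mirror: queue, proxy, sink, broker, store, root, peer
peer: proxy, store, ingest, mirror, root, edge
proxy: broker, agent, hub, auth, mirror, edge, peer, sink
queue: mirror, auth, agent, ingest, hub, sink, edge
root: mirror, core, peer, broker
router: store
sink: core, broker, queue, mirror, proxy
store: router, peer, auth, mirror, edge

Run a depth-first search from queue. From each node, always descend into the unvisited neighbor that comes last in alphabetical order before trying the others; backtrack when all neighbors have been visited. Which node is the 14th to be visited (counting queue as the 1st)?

Visit queue
queue → sink
sink → proxy
proxy → peer
peer → store
store → router
store → mirror
mirror → root
root → core
core → ingest
core → hub
hub → edge
root → broker
store → auth
proxy → agent

Visit order: queue, sink, proxy, peer, store, router, mirror, root, core, ingest, hub, edge, broker, auth, agent

auth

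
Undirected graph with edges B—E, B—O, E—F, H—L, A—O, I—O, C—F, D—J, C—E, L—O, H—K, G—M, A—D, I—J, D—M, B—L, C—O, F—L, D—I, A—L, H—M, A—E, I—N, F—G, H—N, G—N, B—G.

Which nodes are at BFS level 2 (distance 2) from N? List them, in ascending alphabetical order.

B, D, F, J, K, L, M, O

Level 0: N
Level 1: G, H, I
Level 2: B, D, F, J, K, L, M, O
Level 3: A, C, E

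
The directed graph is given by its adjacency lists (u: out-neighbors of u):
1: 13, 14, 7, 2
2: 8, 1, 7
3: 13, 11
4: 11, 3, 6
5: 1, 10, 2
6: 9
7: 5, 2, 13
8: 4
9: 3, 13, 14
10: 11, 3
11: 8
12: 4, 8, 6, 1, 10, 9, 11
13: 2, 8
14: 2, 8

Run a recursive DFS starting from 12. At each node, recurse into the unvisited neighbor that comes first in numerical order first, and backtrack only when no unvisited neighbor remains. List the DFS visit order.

12, 1, 2, 7, 5, 10, 3, 11, 8, 4, 6, 9, 13, 14

Visit 12
12 → 1
1 → 2
2 → 7
7 → 5
5 → 10
10 → 3
3 → 11
11 → 8
8 → 4
4 → 6
6 → 9
9 → 13
9 → 14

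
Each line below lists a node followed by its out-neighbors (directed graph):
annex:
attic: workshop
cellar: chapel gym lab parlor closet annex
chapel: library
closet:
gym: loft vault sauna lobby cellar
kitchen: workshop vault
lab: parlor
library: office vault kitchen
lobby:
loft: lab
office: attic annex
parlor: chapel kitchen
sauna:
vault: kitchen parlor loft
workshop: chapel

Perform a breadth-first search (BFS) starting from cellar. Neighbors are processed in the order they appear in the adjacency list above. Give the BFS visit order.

cellar chapel gym lab parlor closet annex library loft vault sauna lobby kitchen office workshop attic

Visit cellar; enqueue chapel, gym, lab, parlor, closet, annex → queue [chapel, gym, lab, parlor, closet, annex]
Visit chapel; enqueue library → queue [gym, lab, parlor, closet, annex, library]
Visit gym; enqueue loft, vault, sauna, lobby → queue [lab, parlor, closet, annex, library, loft, vault, sauna, lobby]
Visit lab → queue [parlor, closet, annex, library, loft, vault, sauna, lobby]
Visit parlor; enqueue kitchen → queue [closet, annex, library, loft, vault, sauna, lobby, kitchen]
Visit closet → queue [annex, library, loft, vault, sauna, lobby, kitchen]
Visit annex → queue [library, loft, vault, sauna, lobby, kitchen]
Visit library; enqueue office → queue [loft, vault, sauna, lobby, kitchen, office]
Visit loft → queue [vault, sauna, lobby, kitchen, office]
Visit vault → queue [sauna, lobby, kitchen, office]
Visit sauna → queue [lobby, kitchen, office]
Visit lobby → queue [kitchen, office]
Visit kitchen; enqueue workshop → queue [office, workshop]
Visit office; enqueue attic → queue [workshop, attic]
Visit workshop → queue [attic]
Visit attic → queue []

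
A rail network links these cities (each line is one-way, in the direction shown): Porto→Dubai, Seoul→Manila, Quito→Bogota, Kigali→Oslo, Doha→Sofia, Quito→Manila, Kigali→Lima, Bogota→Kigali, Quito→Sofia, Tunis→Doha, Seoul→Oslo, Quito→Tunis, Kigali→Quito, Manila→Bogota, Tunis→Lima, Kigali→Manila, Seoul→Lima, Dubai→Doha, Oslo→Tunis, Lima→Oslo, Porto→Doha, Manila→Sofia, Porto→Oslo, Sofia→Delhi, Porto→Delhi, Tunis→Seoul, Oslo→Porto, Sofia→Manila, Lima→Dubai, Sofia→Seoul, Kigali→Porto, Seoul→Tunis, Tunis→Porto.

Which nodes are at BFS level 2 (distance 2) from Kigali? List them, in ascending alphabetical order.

Bogota, Delhi, Doha, Dubai, Sofia, Tunis

Level 0: Kigali
Level 1: Lima, Manila, Oslo, Porto, Quito
Level 2: Bogota, Delhi, Doha, Dubai, Sofia, Tunis
Level 3: Seoul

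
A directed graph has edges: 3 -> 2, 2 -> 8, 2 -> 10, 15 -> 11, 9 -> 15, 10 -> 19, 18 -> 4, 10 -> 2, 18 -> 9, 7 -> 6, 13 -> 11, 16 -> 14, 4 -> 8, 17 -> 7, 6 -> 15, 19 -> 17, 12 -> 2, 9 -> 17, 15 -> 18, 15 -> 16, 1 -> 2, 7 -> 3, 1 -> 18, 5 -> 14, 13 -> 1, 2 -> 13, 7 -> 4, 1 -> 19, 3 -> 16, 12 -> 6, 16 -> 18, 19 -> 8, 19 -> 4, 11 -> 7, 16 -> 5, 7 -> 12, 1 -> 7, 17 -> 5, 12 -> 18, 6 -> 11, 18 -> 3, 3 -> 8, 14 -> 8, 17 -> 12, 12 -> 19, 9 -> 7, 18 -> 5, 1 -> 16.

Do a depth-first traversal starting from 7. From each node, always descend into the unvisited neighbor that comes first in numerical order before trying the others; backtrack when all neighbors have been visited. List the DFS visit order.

Visit 7
7 → 3
3 → 2
2 → 8
2 → 10
10 → 19
19 → 4
19 → 17
17 → 5
5 → 14
17 → 12
12 → 6
6 → 11
6 → 15
15 → 16
16 → 18
18 → 9
2 → 13
13 → 1

7 3 2 8 10 19 4 17 5 14 12 6 11 15 16 18 9 13 1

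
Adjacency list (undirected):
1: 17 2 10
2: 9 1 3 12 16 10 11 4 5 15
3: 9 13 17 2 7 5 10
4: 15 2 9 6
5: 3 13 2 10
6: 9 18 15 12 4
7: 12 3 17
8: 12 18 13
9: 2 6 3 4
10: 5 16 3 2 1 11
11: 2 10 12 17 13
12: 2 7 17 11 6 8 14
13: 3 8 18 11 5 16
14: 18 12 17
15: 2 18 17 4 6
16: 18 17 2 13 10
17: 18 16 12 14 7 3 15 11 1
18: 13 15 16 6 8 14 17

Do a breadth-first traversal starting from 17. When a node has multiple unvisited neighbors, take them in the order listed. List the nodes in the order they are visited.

Visit 17; enqueue 18, 16, 12, 14, 7, 3, 15, 11, 1 → queue [18, 16, 12, 14, 7, 3, 15, 11, 1]
Visit 18; enqueue 13, 6, 8 → queue [16, 12, 14, 7, 3, 15, 11, 1, 13, 6, 8]
Visit 16; enqueue 2, 10 → queue [12, 14, 7, 3, 15, 11, 1, 13, 6, 8, 2, 10]
Visit 12 → queue [14, 7, 3, 15, 11, 1, 13, 6, 8, 2, 10]
Visit 14 → queue [7, 3, 15, 11, 1, 13, 6, 8, 2, 10]
Visit 7 → queue [3, 15, 11, 1, 13, 6, 8, 2, 10]
Visit 3; enqueue 9, 5 → queue [15, 11, 1, 13, 6, 8, 2, 10, 9, 5]
Visit 15; enqueue 4 → queue [11, 1, 13, 6, 8, 2, 10, 9, 5, 4]
Visit 11 → queue [1, 13, 6, 8, 2, 10, 9, 5, 4]
Visit 1 → queue [13, 6, 8, 2, 10, 9, 5, 4]
Visit 13 → queue [6, 8, 2, 10, 9, 5, 4]
Visit 6 → queue [8, 2, 10, 9, 5, 4]
Visit 8 → queue [2, 10, 9, 5, 4]
Visit 2 → queue [10, 9, 5, 4]
Visit 10 → queue [9, 5, 4]
Visit 9 → queue [5, 4]
Visit 5 → queue [4]
Visit 4 → queue []

17 18 16 12 14 7 3 15 11 1 13 6 8 2 10 9 5 4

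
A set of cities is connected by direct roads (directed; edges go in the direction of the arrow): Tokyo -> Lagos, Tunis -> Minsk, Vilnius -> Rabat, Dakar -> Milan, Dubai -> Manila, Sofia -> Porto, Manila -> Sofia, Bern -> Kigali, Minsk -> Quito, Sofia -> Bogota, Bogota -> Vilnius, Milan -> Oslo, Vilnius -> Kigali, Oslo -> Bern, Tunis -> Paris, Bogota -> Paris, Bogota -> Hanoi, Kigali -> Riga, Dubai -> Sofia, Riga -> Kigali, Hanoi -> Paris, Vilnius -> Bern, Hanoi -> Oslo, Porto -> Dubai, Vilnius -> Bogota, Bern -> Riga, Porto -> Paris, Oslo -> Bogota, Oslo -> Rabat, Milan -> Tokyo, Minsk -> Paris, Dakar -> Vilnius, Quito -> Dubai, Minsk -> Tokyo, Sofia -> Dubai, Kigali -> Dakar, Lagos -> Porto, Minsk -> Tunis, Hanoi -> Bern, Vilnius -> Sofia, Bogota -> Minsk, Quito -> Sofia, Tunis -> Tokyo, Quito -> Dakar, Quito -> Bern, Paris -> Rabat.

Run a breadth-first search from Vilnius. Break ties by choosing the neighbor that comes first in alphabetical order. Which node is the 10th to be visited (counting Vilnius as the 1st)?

Paris

Visit Vilnius; enqueue Bern, Bogota, Kigali, Rabat, Sofia → queue [Bern, Bogota, Kigali, Rabat, Sofia]
Visit Bern; enqueue Riga → queue [Bogota, Kigali, Rabat, Sofia, Riga]
Visit Bogota; enqueue Hanoi, Minsk, Paris → queue [Kigali, Rabat, Sofia, Riga, Hanoi, Minsk, Paris]
Visit Kigali; enqueue Dakar → queue [Rabat, Sofia, Riga, Hanoi, Minsk, Paris, Dakar]
Visit Rabat → queue [Sofia, Riga, Hanoi, Minsk, Paris, Dakar]
Visit Sofia; enqueue Dubai, Porto → queue [Riga, Hanoi, Minsk, Paris, Dakar, Dubai, Porto]
Visit Riga → queue [Hanoi, Minsk, Paris, Dakar, Dubai, Porto]
Visit Hanoi; enqueue Oslo → queue [Minsk, Paris, Dakar, Dubai, Porto, Oslo]
Visit Minsk; enqueue Quito, Tokyo, Tunis → queue [Paris, Dakar, Dubai, Porto, Oslo, Quito, Tokyo, Tunis]
Visit Paris → queue [Dakar, Dubai, Porto, Oslo, Quito, Tokyo, Tunis]
Visit Dakar; enqueue Milan → queue [Dubai, Porto, Oslo, Quito, Tokyo, Tunis, Milan]
Visit Dubai; enqueue Manila → queue [Porto, Oslo, Quito, Tokyo, Tunis, Milan, Manila]
Visit Porto → queue [Oslo, Quito, Tokyo, Tunis, Milan, Manila]
Visit Oslo → queue [Quito, Tokyo, Tunis, Milan, Manila]
Visit Quito → queue [Tokyo, Tunis, Milan, Manila]
Visit Tokyo; enqueue Lagos → queue [Tunis, Milan, Manila, Lagos]
Visit Tunis → queue [Milan, Manila, Lagos]
Visit Milan → queue [Manila, Lagos]
Visit Manila → queue [Lagos]
Visit Lagos → queue []

Visit order: Vilnius, Bern, Bogota, Kigali, Rabat, Sofia, Riga, Hanoi, Minsk, Paris, Dakar, Dubai, Porto, Oslo, Quito, Tokyo, Tunis, Milan, Manila, Lagos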